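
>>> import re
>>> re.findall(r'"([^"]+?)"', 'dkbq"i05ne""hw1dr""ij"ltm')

['i05ne', 'hw1dr', 'ij']

Scanning left to right: at [4:11] match '"i05ne"', group 1 = 'i05ne'; at [11:18] match '"hw1dr"', group 1 = 'hw1dr'; at [18:22] match '"ij"', group 1 = 'ij'.
Because there's exactly one group, `findall` drops the full match and keeps group 1 from each hit.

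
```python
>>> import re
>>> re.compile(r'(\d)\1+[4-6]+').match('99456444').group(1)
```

`\1` is not a pattern — it's the concrete string captured by group 1, re-applied verbatim.
With `match`, the pattern is implicitly anchored at the beginning.
The match spans [0:8] → '99456444'.
Captured: group 1 = '9'.

'9'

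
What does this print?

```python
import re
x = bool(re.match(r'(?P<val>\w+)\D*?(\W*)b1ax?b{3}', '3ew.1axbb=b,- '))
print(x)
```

This matches one or more of a word character (captured as 'val'); then zero or more of a non-digit (lazy); then zero or more of a non-word character (captured); then the literal 'b1a', then optionally a literal 'x', then exactly 3 of the literal 'b'.
`re.match` won't scan ahead — the pattern has to work from the very first character.
Here the pattern fails at index 0, so the call returns None, and `bool(None)` is False.

False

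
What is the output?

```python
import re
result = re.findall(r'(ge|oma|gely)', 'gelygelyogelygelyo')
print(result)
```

Alternation isn't longest-match — the leftmost alternative that fits at this position is chosen.
One capturing group, so `findall` returns just the captured substring from each match — 4 in all.

['ge', 'ge', 'ge', 'ge']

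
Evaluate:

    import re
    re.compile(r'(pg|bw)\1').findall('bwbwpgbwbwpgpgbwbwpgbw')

`\1` is not a pattern — it's the concrete string captured by group 1, re-applied verbatim.
Because there's exactly one group, `findall` drops the full match and keeps group 1 from each hit.

['bw', 'bw', 'pg', 'bw']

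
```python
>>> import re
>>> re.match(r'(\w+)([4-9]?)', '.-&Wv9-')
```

This matches one or more of a word character (captured); then optionally a character in [4-9] (captured).
`match` is anchored at position 0; if the pattern doesn't fit there, it returns None.
Here the pattern fails at index 0, so the call returns None.

None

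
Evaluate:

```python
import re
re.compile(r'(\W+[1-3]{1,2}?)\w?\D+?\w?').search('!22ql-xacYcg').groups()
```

The match spans [0:5] → '!22ql'.
Captured: group 1 = '!2'.

('!2',)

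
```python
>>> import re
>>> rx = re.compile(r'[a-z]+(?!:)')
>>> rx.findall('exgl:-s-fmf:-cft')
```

['exg', 's', 'fm', 'cft']

Because the assertion is negative and zero-width, positions next to the forbidden text are skipped.
Matches: at [0:3] → 'exg'; at [6:7] → 's'; at [8:10] → 'fm'; at [13:16] → 'cft'.
No capturing groups, so `findall` returns the 4 full match strings.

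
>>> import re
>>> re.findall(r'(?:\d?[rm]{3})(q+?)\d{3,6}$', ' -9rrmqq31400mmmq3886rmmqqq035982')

['qqq']

With a single group, `findall` returns only what that group captured — 1 item.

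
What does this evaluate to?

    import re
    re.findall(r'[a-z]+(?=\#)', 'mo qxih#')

['qxih']

Because the assertion is zero-width, the text it checks is not consumed and won't appear in the result.
Since nothing is captured, `findall` lists the 1 matched substring directly.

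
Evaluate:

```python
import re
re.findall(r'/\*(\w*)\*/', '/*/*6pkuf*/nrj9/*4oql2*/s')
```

['6pkuf', '4oql2']

Walking the string: at [2:11] match '/*6pkuf*/', group 1 = '6pkuf'; at [15:24] match '/*4oql2*/', group 1 = '4oql2'.
Because there's exactly one group, `findall` drops the full match and keeps group 1 from each hit.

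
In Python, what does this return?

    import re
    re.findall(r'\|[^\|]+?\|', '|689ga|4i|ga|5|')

`findall` yields the raw match text (2 of them) because the pattern has no groups.

['|689ga|', '|ga|']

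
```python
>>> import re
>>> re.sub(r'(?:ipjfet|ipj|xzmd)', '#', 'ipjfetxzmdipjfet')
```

'###'

Alternation isn't longest-match — the leftmost alternative that fits at this position is chosen.
Every occurrence is swapped for '#'.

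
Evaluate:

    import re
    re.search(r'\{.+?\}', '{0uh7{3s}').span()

(0, 9)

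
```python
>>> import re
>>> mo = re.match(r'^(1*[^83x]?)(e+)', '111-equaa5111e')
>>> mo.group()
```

'111-e'

With `match`, the pattern is implicitly anchored at the beginning.
The match spans [0:5] → '111-e'.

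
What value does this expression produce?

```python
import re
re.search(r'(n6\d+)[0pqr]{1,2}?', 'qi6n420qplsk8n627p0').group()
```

'n627p'

This matches the literal 'n6', then one or more of a digit (captured); then 1 to 2 of one of [0pqr] (lazy).
`re.search` tries every starting position until one works.
The match spans [13:18] → 'n627p'.
Captured: group 1 = 'n627'.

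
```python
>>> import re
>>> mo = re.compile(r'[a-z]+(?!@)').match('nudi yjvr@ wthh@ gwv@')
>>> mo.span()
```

A negative assertion filters positions out without eating any characters.
With `match`, the pattern is implicitly anchored at the beginning.
The match spans [0:4] → 'nudi'.

(0, 4)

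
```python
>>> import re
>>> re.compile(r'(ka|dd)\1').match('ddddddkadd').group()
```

'dddd'

A backreference is literal: `\1` must see the identical characters the first group matched.
`match` is anchored at position 0; if the pattern doesn't fit there, it returns None.
The match spans [0:4] → 'dddd'.
Captured: group 1 = 'dd'.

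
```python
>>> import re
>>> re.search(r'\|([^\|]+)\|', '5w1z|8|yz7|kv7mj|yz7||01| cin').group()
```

'|8|'

The match spans [4:7] → '|8|'.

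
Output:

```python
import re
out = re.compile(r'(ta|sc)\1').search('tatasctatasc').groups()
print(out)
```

('ta',)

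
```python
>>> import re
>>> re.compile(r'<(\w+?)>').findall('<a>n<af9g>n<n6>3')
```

['a', 'af9g', 'n6']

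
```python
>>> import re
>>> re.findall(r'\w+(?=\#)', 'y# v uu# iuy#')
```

['y', 'uu', 'iuy']

The positive lookaround only admits positions where the adjacent text matches; those characters stay outside the span.
Matches: at [0:1] → 'y'; at [5:7] → 'uu'; at [9:12] → 'iuy'.
With no groups in the pattern, `findall` gives back each whole match — 3 here.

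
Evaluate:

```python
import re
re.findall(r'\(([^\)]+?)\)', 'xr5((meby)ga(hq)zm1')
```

['(meby', 'hq']

Because there's exactly one group, `findall` drops the full match and keeps group 1 from each hit.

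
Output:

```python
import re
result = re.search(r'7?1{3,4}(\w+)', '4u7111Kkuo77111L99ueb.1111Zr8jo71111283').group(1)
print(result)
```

Kkuo77111L99ueb

The match spans [2:21] → '7111Kkuo77111L99ueb'.
Captured: group 1 = 'Kkuo77111L99ueb'.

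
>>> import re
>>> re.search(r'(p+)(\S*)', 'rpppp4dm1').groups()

('pppp', '4dm1')

The pattern matches one or more of a literal 'p' (captured); then zero or more of a non-whitespace character (captured).
`re.search` scans for the first position where the pattern succeeds.
The match spans [1:9] → 'pppp4dm1'.
Captured: group 1 = 'pppp', group 2 = '4dm1'.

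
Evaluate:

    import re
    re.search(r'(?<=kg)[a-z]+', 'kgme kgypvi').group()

'me'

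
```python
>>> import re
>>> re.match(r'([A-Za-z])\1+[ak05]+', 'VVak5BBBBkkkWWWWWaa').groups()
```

('V',)

`\1` is not a pattern — it's the concrete string captured by group 1, re-applied verbatim.
`match` is anchored at position 0; if the pattern doesn't fit there, it returns None.
The match spans [0:5] → 'VVak5'.
Captured: group 1 = 'V'.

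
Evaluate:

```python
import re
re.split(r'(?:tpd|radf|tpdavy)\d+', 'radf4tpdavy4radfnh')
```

Matches to split on: at [0:5] → 'radf4'; at [5:12] → 'tpdavy4'.
Each match becomes a cut point; 3 segments remain.

['', '', 'radfnh']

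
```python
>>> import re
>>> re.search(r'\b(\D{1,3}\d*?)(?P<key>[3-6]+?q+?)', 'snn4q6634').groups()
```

('snn', '4q')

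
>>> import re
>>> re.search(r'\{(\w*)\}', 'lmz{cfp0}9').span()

`re.search` tries every starting position until one works.
The match spans [3:9] → '{cfp0}'.
Captured: group 1 = 'cfp0'.

(3, 9)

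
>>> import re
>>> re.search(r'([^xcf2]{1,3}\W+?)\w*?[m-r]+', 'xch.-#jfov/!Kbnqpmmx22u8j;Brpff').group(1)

The pattern matches 1 to 3 of any character except [xcf2], then one or more of a non-word character (lazy) (captured); then zero or more of a word character (lazy), then one or more of a character in [m-r].
`search` walks the string left to right and returns the first match it finds.
The match spans [2:9] → 'h.-#jfo'.
Captured: group 1 = 'h.-#'.

'h.-#'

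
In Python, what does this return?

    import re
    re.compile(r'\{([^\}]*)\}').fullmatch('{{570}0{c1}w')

None

`re.fullmatch` requires the pattern to consume the entire string.
Here the string isn't matched end-to-end, so the call returns None.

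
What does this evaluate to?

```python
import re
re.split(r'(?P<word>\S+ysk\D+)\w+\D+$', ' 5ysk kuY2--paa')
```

[' ', '5ysk kuY', '']

The group in the pattern means `split` returns the separators' captures alongside the pieces.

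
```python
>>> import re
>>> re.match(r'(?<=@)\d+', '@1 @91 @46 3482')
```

The `(?=…)`/`(?<=…)` assertion just peeks at neighbouring text; it doesn't advance the match position.
With `match`, the pattern is implicitly anchored at the beginning.
Here position 0 doesn't satisfy it, so the call returns None.

None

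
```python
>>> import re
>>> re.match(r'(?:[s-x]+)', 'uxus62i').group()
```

The pattern matches one or more of a character in [s-x] (non-capturing group).
`re.match` won't scan ahead — the pattern has to work from the very first character.
The match spans [0:4] → 'uxus'.

'uxus'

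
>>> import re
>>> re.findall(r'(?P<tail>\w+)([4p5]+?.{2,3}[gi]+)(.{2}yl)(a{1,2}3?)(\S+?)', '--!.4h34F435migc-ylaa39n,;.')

[('4h34F43', '5mig', 'c-yl', 'aa3', '9')]

The pattern matches one or more of a word character (captured as 'tail'); then one or more of one of [4p5] (lazy), then 2 to 3 of any character, then one or more of one of [gi] (captured); then exactly 2 of any character, then the literal 'yl' (captured); then 1 to 2 of a literal 'a', then optionally the literal '3' (captured); then one or more of a non-whitespace character (lazy) (captured).
With the lazy modifier that quantifier settles for the fewest repetitions that let the rest of the pattern succeed (the atoms after it are unaffected and can still be greedy).
Matches: at [4:23] match '4h34F435migc-ylaa39', groups = ('4h34F43', '5mig', 'c-yl', 'aa3', '9').
Multiple groups make `findall` return tuples — one 5-tuple for the one match.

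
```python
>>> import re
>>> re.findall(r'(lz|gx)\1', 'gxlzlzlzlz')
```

['lz', 'lz']

A backreference is literal: `\1` must see the identical characters the first group matched.
`findall` collects group 1 from each match (2 total).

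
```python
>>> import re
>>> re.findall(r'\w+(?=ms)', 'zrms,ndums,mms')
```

['zr', 'ndu', 'm']

The `(?=…)`/`(?<=…)` assertion just peeks at neighbouring text; it doesn't advance the match position.
Matches: at [0:2] → 'zr'; at [5:8] → 'ndu'; at [11:12] → 'm'.
No capturing groups, so `findall` returns the 3 full match strings.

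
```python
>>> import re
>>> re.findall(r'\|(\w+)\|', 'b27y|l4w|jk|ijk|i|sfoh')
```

['l4w', 'ijk']

One capturing group, so `findall` returns just the captured substring from each match — 2 in all.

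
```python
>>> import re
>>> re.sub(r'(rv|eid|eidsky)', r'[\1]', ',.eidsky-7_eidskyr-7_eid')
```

',.[eid]sky-7_[eid]skyr-7_[eid]'

Branches in `(...|...)` are attempted left-to-right; the first branch that allows the whole pattern to succeed is taken.
Matches: at [2:5] → 'eid'; at [11:14] → 'eid'; at [21:24] → 'eid'.
Each match is replaced using the text its own group 1 captured.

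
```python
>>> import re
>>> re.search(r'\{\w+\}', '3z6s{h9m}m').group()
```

'{h9m}'

`re.search` tries every starting position until one works.
The match spans [4:9] → '{h9m}'.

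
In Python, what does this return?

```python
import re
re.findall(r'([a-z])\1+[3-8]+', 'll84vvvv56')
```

After group 1 captures some text, `\1` only succeeds where that same text appears again.
Matches: at [0:4] match 'll84', group 1 = 'l'; at [4:10] match 'vvvv56', group 1 = 'v'.
Because there's exactly one group, `findall` drops the full match and keeps group 1 from each hit.

['l', 'v']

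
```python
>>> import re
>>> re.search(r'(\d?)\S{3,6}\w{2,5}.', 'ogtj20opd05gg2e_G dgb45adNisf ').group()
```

The pattern matches optionally a digit (captured); then 3 to 6 of a non-whitespace character, then 2 to 5 of a word character, then any character.
Unlike `match`, `search` isn't anchored — it looks for the pattern anywhere in the string.
The match spans [0:12] → 'ogtj20opd05g'.
Captured: group 1 = ''.

'ogtj20opd05g'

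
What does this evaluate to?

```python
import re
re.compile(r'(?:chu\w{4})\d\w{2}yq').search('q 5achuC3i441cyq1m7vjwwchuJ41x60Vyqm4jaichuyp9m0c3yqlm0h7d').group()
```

'chuC3i441cyq'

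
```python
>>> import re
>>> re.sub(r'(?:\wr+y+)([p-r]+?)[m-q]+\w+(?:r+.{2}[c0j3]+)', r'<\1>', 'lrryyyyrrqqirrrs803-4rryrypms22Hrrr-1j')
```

A non-greedy quantifier consumes as few characters as it can — just enough that the remainder of the pattern still matches from where it stops; whatever follows it matches normally.
Each match is replaced using the text its own group 1 captured.

'<rr>-4rr<p>'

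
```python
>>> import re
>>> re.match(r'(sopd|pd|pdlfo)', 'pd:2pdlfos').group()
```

'pd'

`match` is anchored at position 0; if the pattern doesn't fit there, it returns None.
The match spans [0:2] → 'pd'.
Captured: group 1 = 'pd'.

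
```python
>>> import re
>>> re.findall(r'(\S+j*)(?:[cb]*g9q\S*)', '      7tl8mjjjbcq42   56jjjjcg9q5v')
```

`findall` collects group 1 from the one match (1 total).

['56jjjjc']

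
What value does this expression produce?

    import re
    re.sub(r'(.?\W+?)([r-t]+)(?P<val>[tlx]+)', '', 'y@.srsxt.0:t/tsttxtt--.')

Pattern: optionally any character, then one or more of a non-word character (lazy) (captured); then one or more of a character in [r-t] (captured); then one or more of one of [tlx] (captured as 'val').
Each match is replaced by ''.

'.0:--.'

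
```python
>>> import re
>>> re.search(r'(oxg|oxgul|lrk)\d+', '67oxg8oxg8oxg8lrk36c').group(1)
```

'oxg'

`re.search` tries every starting position until one works.
The match spans [2:6] → 'oxg8'.
Captured: group 1 = 'oxg'.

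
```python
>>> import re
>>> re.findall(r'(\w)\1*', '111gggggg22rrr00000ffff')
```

`\1` has to match the exact text group 1 already captured.
One capturing group, so `findall` returns just the captured substring from each match — 6 in all.

['1', 'g', '2', 'r', '0', 'f']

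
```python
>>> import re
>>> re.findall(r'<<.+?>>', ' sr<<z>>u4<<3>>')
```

With the lazy modifier that quantifier settles for the fewest repetitions that let the rest of the pattern succeed (the atoms after it are unaffected and can still be greedy).
Walking the string: at [3:8] → '<<z>>'; at [10:15] → '<<3>>'.
With no groups in the pattern, `findall` gives back each whole match — 2 here.

['<<z>>', '<<3>>']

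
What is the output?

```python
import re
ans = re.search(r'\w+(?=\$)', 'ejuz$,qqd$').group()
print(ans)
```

The `(?=…)`/`(?<=…)` assertion just peeks at neighbouring text; it doesn't advance the match position.
`search` walks the string left to right and returns the first match it finds.
The match spans [0:4] → 'ejuz'.

ejuz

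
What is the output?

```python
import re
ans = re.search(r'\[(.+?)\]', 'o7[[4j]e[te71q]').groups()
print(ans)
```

('[4j',)

Because the quantifier is non-greedy, it stops expanding at the earliest point where the rest of the pattern can succeed.
`re.search` tries every starting position until one works.
The match spans [2:7] → '[[4j]'.
Captured: group 1 = '[4j'.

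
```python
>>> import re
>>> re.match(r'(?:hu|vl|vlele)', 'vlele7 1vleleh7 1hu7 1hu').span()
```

With `match`, the pattern is implicitly anchored at the beginning.
The match spans [0:2] → 'vl'.

(0, 2)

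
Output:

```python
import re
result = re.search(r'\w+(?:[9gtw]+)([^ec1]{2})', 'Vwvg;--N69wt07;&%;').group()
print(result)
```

Vwvg;-

Pattern: one or more of a word character; then one or more of one of [9gtw] (non-capturing group); then exactly 2 of any character except [ec1] (captured).
`re.search` scans for the first position where the pattern succeeds.
The match spans [0:6] → 'Vwvg;-'.
Captured: group 1 = ';-'.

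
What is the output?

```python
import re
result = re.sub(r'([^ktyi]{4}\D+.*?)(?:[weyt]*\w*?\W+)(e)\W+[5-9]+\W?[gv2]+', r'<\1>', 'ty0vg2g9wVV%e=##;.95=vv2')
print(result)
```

ty<0vg2g>

The pattern matches exactly 4 of any character except [ktyi], then one or more of a non-digit, then zero or more of any character (lazy) (captured); then zero or more of one of [weyt], then zero or more of a word character (lazy), then one or more of a non-word character (non-capturing group); then a literal 'e' (captured); then one or more of a non-word character; then one or more of a character in [5-9], then optionally a non-word character, then one or more of one of [gv2].
With the lazy modifier that quantifier settles for the fewest repetitions that let the rest of the pattern succeed (the atoms after it are unaffected and can still be greedy).
Matches: at [2:24] → '0vg2g9wVV%e=##;.95=vv2'.
The replacement refers to a captured group, so each match is rewritten using its own captured text.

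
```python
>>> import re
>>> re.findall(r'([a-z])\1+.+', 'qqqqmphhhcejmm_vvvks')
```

After group 1 captures some text, `\1` only succeeds where that same text appears again.
Matches: at [0:20] match 'qqqqmphhhcejmm_vvvks', group 1 = 'q'.
Because there's exactly one group, `findall` drops the full match and keeps group 1 from the one hit.

['q']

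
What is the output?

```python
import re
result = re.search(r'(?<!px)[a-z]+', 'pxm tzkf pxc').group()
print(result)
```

pxm

A negative assertion filters positions out without eating any characters.
`re.search` tries every starting position until one works.
The match spans [0:3] → 'pxm'.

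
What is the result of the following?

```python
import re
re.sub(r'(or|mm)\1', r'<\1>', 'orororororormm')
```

'<or><or><or>mm'

`\1` is not a pattern — it's the concrete string captured by group 1, re-applied verbatim.
Matches: at [0:4] → 'oror'; at [4:8] → 'oror'; at [8:12] → 'oror'.
Each match is replaced using the text its own group 1 captured.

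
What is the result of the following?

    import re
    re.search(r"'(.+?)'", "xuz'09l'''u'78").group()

"'09l'"

With the lazy modifier that quantifier settles for the fewest repetitions that let the rest of the pattern succeed (the atoms after it are unaffected and can still be greedy).
Unlike `match`, `search` isn't anchored — it looks for the pattern anywhere in the string.
The match spans [3:8] → "'09l'".
Captured: group 1 = '09l'.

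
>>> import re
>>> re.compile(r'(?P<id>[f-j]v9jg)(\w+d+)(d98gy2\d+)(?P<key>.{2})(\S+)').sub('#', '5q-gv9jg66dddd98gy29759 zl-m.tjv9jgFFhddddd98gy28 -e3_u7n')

'5q-# -e3_u7n'

Pattern: a character in [f-j], then the literal 'v9j', then a literal 'g' (captured as 'id'); then one or more of a word character, then one or more of a literal 'd' (captured); then the literal 'd98', then the literal 'gy2', then one or more of a digit (captured); then exactly 2 of any character (captured as 'key'); then one or more of a non-whitespace character (captured).
Matches: at [3:49] → 'gv9jg66dddd98gy29759 zl-m.tjv9jgFFhddddd98gy28'.
Each match is replaced by '#'.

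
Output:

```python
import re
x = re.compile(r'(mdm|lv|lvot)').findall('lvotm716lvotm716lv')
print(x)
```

['lv', 'lv', 'lv']

`|` is ordered: at each position the engine commits to the first alternative that works.
Scanning left to right: at [0:2] match 'lv', group 1 = 'lv'; at [8:10] match 'lv', group 1 = 'lv'; at [16:18] match 'lv', group 1 = 'lv'.
`findall` collects group 1 from each match (3 total).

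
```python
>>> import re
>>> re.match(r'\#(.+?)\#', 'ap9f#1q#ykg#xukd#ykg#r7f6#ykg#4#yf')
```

None

With `match`, the pattern is implicitly anchored at the beginning.
Here position 0 doesn't satisfy it, so the call returns None.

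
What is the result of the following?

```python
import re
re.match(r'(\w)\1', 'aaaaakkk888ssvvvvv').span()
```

(0, 2)

`\1` is not a pattern — it's the concrete string captured by group 1, re-applied verbatim.
`re.match` only tries the pattern at the start of the string.
The match spans [0:2] → 'aa'.
Captured: group 1 = 'a'.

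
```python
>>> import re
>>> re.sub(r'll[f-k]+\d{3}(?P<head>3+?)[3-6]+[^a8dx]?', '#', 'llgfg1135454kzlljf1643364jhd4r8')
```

The pattern matches the literal 'll', then one or more of a character in [f-k], then exactly 3 of a digit; then one or more of a literal '3' (lazy) (captured as 'head'); then one or more of a character in [3-6], then optionally any character except [a8dx].
Matches: at [14:26] → 'lljf1643364j'.
`sub` substitutes '#' at each match site.

'llgfg1135454kz#hd4r8'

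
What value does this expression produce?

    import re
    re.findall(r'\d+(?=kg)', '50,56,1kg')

Because the assertion is zero-width, the text it checks is not consumed and won't appear in the result.
With no groups in the pattern, `findall` gives back each whole match — 1 here.

['1']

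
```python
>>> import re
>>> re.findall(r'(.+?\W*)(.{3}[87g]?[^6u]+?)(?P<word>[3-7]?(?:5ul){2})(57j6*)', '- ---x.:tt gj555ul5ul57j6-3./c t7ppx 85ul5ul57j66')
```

[('- ---', 'x.:tt gj5', '55ul5ul', '57j6'), ('-', '3./c t7ppx 8', '5ul5ul', '57j66')]

The pattern matches one or more of any character (lazy), then zero or more of a non-word character (captured); then exactly 3 of any character, then optionally one of [87g], then one or more of any character except [6u] (lazy) (captured); then optionally a character in [3-7], then the literal '5ul' repeated 2 times (captured as 'word'); then the literal '57j', then zero or more of a literal '6' (captured).
The `?` after the quantifier makes it lazy — it takes as little as possible before letting the rest of the pattern try.
Walking the string: at [0:25] match '- ---x.:tt gj555ul5ul57j6', groups = ('- ---', 'x.:tt gj5', '55ul5ul', '57j6'); at [25:49] match '-3./c t7ppx 85ul5ul57j66', groups = ('-', '3./c t7ppx 8', '5ul5ul', '57j66').
`findall` packs the 4 group values into a tuple for every match.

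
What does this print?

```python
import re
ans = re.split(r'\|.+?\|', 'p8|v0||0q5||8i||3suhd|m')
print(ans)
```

Matches to split on: at [2:6] → '|v0|'; at [6:11] → '|0q5|'; at [11:15] → '|8i|'; at [15:22] → '|3suhd|'.
Each match becomes a cut point; 5 segments remain.

['p8', '', '', '', 'm']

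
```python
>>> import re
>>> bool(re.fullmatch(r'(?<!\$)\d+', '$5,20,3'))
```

False

A negative assertion filters positions out without eating any characters.
`re.fullmatch` requires the pattern to consume the entire string.
Here the string isn't matched end-to-end, so the call returns None, and `bool(None)` is False.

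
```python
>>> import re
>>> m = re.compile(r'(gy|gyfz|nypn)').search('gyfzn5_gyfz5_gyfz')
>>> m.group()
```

Alternation isn't longest-match — the leftmost alternative that fits at this position is chosen.
The match spans [0:2] → 'gy'.

'gy'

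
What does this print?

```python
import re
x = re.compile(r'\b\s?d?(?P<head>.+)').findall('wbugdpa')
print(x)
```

['wbugdpa']

One capturing group, so `findall` returns just the captured substring from the one match — 1 in all.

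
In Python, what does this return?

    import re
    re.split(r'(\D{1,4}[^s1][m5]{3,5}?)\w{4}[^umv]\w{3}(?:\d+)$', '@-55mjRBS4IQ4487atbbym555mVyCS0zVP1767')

['@-55mjRBS4IQ4487', 'atbbym555m', '']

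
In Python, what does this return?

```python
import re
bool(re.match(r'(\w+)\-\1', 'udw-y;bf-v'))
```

A backreference is literal: `\1` must see the identical characters the first group matched.
With `match`, the pattern is implicitly anchored at the beginning.
Here the string doesn't start with a match, so the call returns None, and `bool(None)` is False.

False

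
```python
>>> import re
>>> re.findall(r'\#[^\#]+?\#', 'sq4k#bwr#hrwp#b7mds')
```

['#bwr#']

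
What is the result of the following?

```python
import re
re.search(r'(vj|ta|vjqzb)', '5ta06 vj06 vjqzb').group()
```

`search` walks the string left to right and returns the first match it finds.
The match spans [1:3] → 'ta'.
Captured: group 1 = 'ta'.

'ta'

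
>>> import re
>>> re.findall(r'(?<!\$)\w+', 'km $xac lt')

The negative lookaround is zero-width — it rules out positions where the adjacent text would match, without consuming anything.
`findall` yields the raw match text (3 of them) because the pattern has no groups.

['km', 'ac', 'lt']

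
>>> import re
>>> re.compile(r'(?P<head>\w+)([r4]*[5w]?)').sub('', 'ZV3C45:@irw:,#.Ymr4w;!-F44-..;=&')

The pattern matches one or more of a word character (captured as 'head'); then zero or more of one of [r4], then optionally one of [5w] (captured).
Matches: at [0:6] → 'ZV3C45'; at [8:11] → 'irw'; at [15:20] → 'Ymr4w'; at [23:26] → 'F44'.
Each match is replaced by ''.

':@:,#.;!--..;=&'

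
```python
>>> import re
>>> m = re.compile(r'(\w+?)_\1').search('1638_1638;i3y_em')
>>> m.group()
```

A backreference is literal: `\1` must see the identical characters the first group matched.
Unlike `match`, `search` isn't anchored — it looks for the pattern anywhere in the string.
The match spans [0:9] → '1638_1638'.
Captured: group 1 = '1638'.

'1638_1638'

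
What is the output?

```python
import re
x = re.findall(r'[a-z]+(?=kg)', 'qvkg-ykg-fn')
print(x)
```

Because the assertion is zero-width, the text it checks is not consumed and won't appear in the result.
Scanning left to right: at [0:2] → 'qv'; at [5:6] → 'y'.
With no groups in the pattern, `findall` gives back each whole match — 2 here.

['qv', 'y']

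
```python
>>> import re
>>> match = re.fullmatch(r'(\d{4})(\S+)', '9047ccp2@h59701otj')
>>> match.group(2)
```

'ccp2@h59701otj'

The match spans [0:18] → '9047ccp2@h59701otj'.
Captured: group 1 = '9047', group 2 = 'ccp2@h59701otj'.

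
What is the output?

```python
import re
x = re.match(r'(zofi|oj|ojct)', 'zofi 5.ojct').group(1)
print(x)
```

zofi

With `match`, the pattern is implicitly anchored at the beginning.
The match spans [0:4] → 'zofi'.
Captured: group 1 = 'zofi'.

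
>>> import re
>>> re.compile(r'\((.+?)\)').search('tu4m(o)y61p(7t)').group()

'(o)'

The match spans [4:7] → '(o)'.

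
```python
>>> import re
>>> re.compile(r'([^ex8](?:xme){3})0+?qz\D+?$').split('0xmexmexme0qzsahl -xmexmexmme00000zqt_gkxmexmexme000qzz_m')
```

['0xmexmexme0qzsahl -xmexmexmme00000zqt_g', 'kxmexmexme', '']

Pattern: any character except [ex8], then the literal 'xme' repeated 3 times (captured); then one or more of a literal '0' (lazy); then the literal 'qz', then one or more of a non-digit (lazy); then anchored at the end.
With a capturing group present, the delimiter's captured portion is kept in the result list.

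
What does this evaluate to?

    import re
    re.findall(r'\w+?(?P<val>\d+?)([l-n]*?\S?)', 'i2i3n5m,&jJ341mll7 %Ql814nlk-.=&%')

With the lazy modifier that quantifier settles for the fewest repetitions that let the rest of the pattern succeed (the atoms after it are unaffected and can still be greedy).
Multiple groups make `findall` return tuples — one 2-tuple for each match.

[('2', 'i'), ('5', 'm'), ('3', '4'), ('7', ''), ('8', '1')]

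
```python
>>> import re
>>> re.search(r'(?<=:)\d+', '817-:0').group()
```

'0'

Because the assertion is zero-width, the text it checks is not consumed and won't appear in the result.
The match spans [5:6] → '0'.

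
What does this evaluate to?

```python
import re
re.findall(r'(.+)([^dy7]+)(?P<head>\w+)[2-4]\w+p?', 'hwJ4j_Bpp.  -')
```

[('h', 'w', 'J')]

The pattern matches one or more of any character (captured); then one or more of any character except [dy7] (captured); then one or more of a word character (captured as 'head'); then a character in [2-4], then one or more of a word character, then optionally a literal 'p'.
3 groups means the one result is a tuple of 3 captured strings — 1 here.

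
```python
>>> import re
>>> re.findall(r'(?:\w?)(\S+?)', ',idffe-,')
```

[',', 'd', 'f', '-', ',']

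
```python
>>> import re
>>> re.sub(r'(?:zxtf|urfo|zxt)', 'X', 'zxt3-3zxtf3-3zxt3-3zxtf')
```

'X3-3X3-3X3-3X'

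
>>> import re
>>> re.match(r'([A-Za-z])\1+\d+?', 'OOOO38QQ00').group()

'OOOO3'

`match` is anchored at position 0; if the pattern doesn't fit there, it returns None.
The match spans [0:5] → 'OOOO3'.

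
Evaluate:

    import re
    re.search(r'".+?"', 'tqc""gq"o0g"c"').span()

The match spans [3:8] → '""gq"'.

(3, 8)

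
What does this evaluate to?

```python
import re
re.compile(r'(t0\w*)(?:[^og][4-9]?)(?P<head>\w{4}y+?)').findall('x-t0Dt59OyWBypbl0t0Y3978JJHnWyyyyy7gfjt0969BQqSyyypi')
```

[('t0Dt59OyWBypbl0t0Y3978JJHnWyyyyy7gfjt0969B', 'qSyyy')]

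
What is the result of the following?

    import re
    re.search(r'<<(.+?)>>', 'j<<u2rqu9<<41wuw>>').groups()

`search` walks the string left to right and returns the first match it finds.
The match spans [1:18] → '<<u2rqu9<<41wuw>>'.
Captured: group 1 = 'u2rqu9<<41wuw'.

('u2rqu9<<41wuw',)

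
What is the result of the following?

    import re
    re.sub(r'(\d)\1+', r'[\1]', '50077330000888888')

'5[0][7][3][0][8]'

A backreference is literal: `\1` must see the identical characters the first group matched.
Matches: at [1:3] → '00'; at [3:5] → '77'; at [5:7] → '33'; at [7:11] → '0000'; at [11:17] → '888888'.
Each match is replaced using the text its own group 1 captured.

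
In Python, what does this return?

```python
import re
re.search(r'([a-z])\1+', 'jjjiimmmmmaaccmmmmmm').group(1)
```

'j'

`\1` is not a pattern — it's the concrete string captured by group 1, re-applied verbatim.
`search` walks the string left to right and returns the first match it finds.
The match spans [0:3] → 'jjj'.
Captured: group 1 = 'j'.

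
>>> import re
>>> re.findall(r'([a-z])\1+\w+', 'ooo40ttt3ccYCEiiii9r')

A backreference is literal: `\1` must see the identical characters the first group matched.
Scanning left to right: at [0:20] match 'ooo40ttt3ccYCEiiii9r', group 1 = 'o'.
Because there's exactly one group, `findall` drops the full match and keeps group 1 from the one hit.

['o']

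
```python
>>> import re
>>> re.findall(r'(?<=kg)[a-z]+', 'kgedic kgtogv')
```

The `(?=…)`/`(?<=…)` assertion just peeks at neighbouring text; it doesn't advance the match position.
No capturing groups, so `findall` returns the 2 full match strings.

['edic', 'togv']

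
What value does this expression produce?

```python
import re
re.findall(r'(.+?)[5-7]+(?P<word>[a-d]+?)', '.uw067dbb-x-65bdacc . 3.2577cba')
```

Pattern: one or more of any character (lazy) (captured); then one or more of a character in [5-7]; then one or more of a character in [a-d] (lazy) (captured as 'word').
A non-greedy quantifier consumes as few characters as it can — just enough that the remainder of the pattern still matches from where it stops; whatever follows it matches normally.
Walking the string: at [0:7] match '.uw067d', groups = ('.uw0', 'd'); at [7:15] match 'bb-x-65b', groups = ('bb-x-', 'b'); at [15:29] match 'dacc . 3.2577c', groups = ('dacc . 3.2', 'c').
Multiple groups make `findall` return tuples — one 2-tuple for each match.

[('.uw0', 'd'), ('bb-x-', 'b'), ('dacc . 3.2', 'c')]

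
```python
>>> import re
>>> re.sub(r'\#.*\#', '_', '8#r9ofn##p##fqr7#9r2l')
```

Each match is replaced by '_'.

'8_9r2l'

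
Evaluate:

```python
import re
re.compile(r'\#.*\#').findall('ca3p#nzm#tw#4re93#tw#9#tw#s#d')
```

Walking the string: at [4:28] → '#nzm#tw#4re93#tw#9#tw#s#'.
Since nothing is captured, `findall` lists the 1 matched substring directly.

['#nzm#tw#4re93#tw#9#tw#s#']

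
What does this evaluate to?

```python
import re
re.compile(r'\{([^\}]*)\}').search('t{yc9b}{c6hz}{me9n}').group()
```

'{yc9b}'

Unlike `match`, `search` isn't anchored — it looks for the pattern anywhere in the string.
The match spans [1:7] → '{yc9b}'.
Captured: group 1 = 'yc9b'.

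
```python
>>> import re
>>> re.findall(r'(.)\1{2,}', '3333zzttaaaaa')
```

`\1` is not a pattern — it's the concrete string captured by group 1, re-applied verbatim.
Scanning left to right: at [0:4] match '3333', group 1 = '3'; at [8:13] match 'aaaaa', group 1 = 'a'.
One capturing group, so `findall` returns just the captured substring from each match — 2 in all.

['3', 'a']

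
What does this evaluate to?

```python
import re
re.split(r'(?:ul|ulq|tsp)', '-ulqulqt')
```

['-', 'q', 'qt']

`|` is ordered: at each position the engine commits to the first alternative that works.
Matches to split on: at [1:3] → 'ul'; at [4:6] → 'ul'.
The string is cut at each match, leaving 3 pieces.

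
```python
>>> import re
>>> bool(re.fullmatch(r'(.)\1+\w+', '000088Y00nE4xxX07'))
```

The backreference `\1` re-matches whatever the first group consumed, character for character.
For `fullmatch`, every character of the input must be accounted for by the pattern.
The match spans [0:17] → '000088Y00nE4xxX07'.
Captured: group 1 = '0'.

True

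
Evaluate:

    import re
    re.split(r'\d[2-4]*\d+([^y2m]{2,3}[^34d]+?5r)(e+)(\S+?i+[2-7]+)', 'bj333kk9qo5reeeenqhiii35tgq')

['bj', 'kk9qo5r', 'eeee', 'nqhiii35', 'tgq']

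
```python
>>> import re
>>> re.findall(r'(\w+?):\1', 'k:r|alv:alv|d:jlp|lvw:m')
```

['alv']

After group 1 captures some text, `\1` only succeeds where that same text appears again.
Walking the string: at [4:11] match 'alv:alv', group 1 = 'alv'.
`findall` collects group 1 from the one match (1 total).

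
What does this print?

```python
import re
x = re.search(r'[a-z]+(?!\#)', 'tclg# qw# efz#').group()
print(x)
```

tcl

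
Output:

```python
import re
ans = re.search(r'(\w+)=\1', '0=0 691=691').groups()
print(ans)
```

`\1` is not a pattern — it's the concrete string captured by group 1, re-applied verbatim.
Unlike `match`, `search` isn't anchored — it looks for the pattern anywhere in the string.
The match spans [0:3] → '0=0'.
Captured: group 1 = '0'.

('0',)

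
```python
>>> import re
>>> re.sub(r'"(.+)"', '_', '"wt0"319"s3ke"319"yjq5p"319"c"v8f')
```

`sub` substitutes '_' at each match site.

'_v8f'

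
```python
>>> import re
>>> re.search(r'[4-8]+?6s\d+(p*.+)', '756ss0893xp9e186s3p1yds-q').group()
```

'86s3p1yds-q'

The pattern matches one or more of a character in [4-8] (lazy), then the literal '6s'; then one or more of a digit; then zero or more of a literal 'p', then one or more of any character (captured).
Unlike `match`, `search` isn't anchored — it looks for the pattern anywhere in the string.
The match spans [14:25] → '86s3p1yds-q'.
Captured: group 1 = 'p1yds-q'.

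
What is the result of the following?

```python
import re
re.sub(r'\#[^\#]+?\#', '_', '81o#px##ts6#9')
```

'81o__9'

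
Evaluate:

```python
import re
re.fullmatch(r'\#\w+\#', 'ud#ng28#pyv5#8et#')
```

None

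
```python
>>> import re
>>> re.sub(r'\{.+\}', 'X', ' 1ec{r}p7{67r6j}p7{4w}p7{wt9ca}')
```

Matches: at [4:31] → '{r}p7{67r6j}p7{4w}p7{wt9ca}'.
Every occurrence is swapped for 'X'.

' 1ecX'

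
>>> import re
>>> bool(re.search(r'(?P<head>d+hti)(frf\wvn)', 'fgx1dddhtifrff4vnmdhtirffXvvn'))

False

Pattern: one or more of the literal 'd', then the literal 'hti' (captured as 'head'); then the literal 'frf', then a word character, then the literal 'vn' (captured).
Unlike `match`, `search` isn't anchored — it looks for the pattern anywhere in the string.
Here no position works, so the call returns None, and `bool(None)` is False.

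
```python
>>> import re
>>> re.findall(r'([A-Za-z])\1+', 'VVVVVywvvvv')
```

A backreference is literal: `\1` must see the identical characters the first group matched.
Matches: at [0:5] match 'VVVVV', group 1 = 'V'; at [7:11] match 'vvvv', group 1 = 'v'.
Because there's exactly one group, `findall` drops the full match and keeps group 1 from each hit.

['V', 'v']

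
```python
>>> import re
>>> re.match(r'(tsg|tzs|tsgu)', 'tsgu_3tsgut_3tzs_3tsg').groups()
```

The match spans [0:3] → 'tsg'.
Captured: group 1 = 'tsg'.

('tsg',)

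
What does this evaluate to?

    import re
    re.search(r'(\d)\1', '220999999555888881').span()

`\1` has to match the exact text group 1 already captured.
`re.search` tries every starting position until one works.
The match spans [0:2] → '22'.
Captured: group 1 = '2'.

(0, 2)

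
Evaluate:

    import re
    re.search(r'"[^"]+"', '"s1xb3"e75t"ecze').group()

'"s1xb3"'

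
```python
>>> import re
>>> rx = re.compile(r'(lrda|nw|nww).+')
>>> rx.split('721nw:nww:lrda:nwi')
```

['721', 'nw', '']

Because the pattern has a capturing group, `split` also inserts each captured text between the pieces.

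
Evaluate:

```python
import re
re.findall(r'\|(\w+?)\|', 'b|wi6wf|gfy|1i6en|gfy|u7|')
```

['wi6wf', '1i6en', 'u7']

`findall` collects group 1 from each match (3 total).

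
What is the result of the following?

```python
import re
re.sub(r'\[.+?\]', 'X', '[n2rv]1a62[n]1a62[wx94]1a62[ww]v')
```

'X1a62X1a62X1a62Xv'

Every occurrence is swapped for 'X'.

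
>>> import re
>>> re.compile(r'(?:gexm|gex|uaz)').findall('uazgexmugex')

['uaz', 'gexm', 'gex']

The regex engine tests alternatives in the order written; an earlier branch that matches wins even if a later one would match more.
Matches: at [0:3] → 'uaz'; at [3:7] → 'gexm'; at [8:11] → 'gex'.
`findall` yields the raw match text (3 of them) because the pattern has no groups.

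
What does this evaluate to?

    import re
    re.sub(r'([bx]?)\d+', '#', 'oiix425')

The pattern matches optionally one of [bx] (captured); then one or more of a digit.
Matches: at [3:7] → 'x425'.
`sub` substitutes '#' at each match site.

'oii#'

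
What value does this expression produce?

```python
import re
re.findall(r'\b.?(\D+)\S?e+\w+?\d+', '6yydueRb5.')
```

['yydu']

This matches a word boundary (`\b`, zero-width); then optionally any character; then one or more of a non-digit (captured); then optionally a non-whitespace character, then one or more of the literal 'e'; then one or more of a word character (lazy), then one or more of a digit.
Walking the string: at [0:9] match '6yydueRb5', group 1 = 'yydu'.
Because there's exactly one group, `findall` drops the full match and keeps group 1 from the one hit.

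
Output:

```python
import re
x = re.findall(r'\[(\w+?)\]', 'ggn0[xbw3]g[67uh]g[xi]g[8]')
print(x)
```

Because there's exactly one group, `findall` drops the full match and keeps group 1 from each hit.

['xbw3', '67uh', 'xi', '8']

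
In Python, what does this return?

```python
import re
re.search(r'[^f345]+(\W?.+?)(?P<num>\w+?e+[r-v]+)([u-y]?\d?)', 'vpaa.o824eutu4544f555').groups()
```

('2', '4eutu', '4')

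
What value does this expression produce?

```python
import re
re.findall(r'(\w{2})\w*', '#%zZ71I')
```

['zZ']

Pattern: exactly 2 of a word character (captured); then zero or more of a word character.
Scanning left to right: at [2:7] match 'zZ71I', group 1 = 'zZ'.
One capturing group, so `findall` returns just the captured substring from the one match — 1 in all.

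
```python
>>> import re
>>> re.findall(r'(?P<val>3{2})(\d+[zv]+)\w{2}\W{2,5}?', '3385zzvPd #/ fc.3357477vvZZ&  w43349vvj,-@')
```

With 2 capturing groups, `findall` returns a 2-tuple per match.

[('33', '85zzv'), ('33', '57477vv'), ('33', '49v')]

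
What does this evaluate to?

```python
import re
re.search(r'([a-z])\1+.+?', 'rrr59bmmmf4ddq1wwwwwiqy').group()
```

'rrr5'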